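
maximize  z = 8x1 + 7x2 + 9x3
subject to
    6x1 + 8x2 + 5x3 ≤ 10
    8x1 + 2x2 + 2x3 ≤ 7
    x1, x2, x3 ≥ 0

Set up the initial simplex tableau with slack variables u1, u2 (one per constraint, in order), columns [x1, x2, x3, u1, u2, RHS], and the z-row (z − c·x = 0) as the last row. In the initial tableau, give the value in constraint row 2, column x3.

Constraint 2 has coefficient 2 on x3.

2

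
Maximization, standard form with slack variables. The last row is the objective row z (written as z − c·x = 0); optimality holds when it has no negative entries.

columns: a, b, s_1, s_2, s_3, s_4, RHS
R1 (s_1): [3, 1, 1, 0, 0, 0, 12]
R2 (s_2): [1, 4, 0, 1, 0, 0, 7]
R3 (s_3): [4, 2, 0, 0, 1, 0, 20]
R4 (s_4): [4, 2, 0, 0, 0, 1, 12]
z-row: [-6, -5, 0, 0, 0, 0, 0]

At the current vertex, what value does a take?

a is not in the basis, so in the current basic feasible solution a = 0.

0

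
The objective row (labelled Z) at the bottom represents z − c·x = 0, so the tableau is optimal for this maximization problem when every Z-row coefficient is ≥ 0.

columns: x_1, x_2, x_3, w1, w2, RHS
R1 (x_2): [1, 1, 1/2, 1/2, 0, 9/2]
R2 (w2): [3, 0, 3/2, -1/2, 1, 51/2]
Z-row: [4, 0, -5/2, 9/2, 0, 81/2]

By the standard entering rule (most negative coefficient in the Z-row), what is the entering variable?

x_3

Negative Z-row entries: x_3: -5/2.
The most negative is -5/2 in column x_3, so x_3 enters.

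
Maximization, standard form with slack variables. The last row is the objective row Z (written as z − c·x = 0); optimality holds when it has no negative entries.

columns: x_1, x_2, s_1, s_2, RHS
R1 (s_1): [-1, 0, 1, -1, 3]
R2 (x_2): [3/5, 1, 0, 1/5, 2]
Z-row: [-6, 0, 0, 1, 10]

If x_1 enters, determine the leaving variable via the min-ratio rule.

x_2

Column x_1 entries and ratios — s_1: -1 ≤ 0, skip; x_2: 2/(3/5) = 10/3.
Smallest ratio is 10/3 in the row of x_2, so x_2 leaves.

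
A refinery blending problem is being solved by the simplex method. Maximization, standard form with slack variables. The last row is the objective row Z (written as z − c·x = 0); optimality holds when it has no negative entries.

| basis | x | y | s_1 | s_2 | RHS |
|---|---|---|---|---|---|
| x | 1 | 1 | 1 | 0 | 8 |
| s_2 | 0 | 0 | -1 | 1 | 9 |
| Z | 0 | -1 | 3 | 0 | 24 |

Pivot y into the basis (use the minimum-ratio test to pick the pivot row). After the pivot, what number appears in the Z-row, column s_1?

4

Ratio test on column y — row 1: 8/1 = 8; row 2: entry 0 ≤ 0. Minimum is 8 at row 1 (x leaves); pivot element 1.
Divide row 1 by 1; eliminate column y from the other rows.
Z-row update in column s_1: 3 − (-1)·1 = 4.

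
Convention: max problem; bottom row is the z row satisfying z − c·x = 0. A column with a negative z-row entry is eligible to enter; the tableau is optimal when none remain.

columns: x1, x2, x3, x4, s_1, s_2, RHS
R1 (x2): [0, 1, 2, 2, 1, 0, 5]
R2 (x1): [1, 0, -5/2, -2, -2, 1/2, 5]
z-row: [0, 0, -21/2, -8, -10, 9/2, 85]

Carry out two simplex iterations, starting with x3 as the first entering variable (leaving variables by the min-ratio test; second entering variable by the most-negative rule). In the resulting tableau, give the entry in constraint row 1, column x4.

Ratio test on column x3 — row 1: 5/2 = 5/2; row 2: entry -5/2 ≤ 0. Minimum is 5/2 at row 1 (x2 leaves); pivot element 2.
Divide row 1 by 2; eliminate column x3 from the other rows.
Second iteration: most negative z-row entry is -19/4 in column s_1, so s_1 enters.
Ratio test on column s_1 — row 1: (5/2)/(1/2) = 5; row 2: entry -3/4 ≤ 0. Minimum is 5 at row 1 (x3 leaves); pivot element 1/2.
Divide row 1 by 1/2; eliminate column s_1 from the other rows.
After both pivots, the entry at constraint row 1, column x4 is 2.

2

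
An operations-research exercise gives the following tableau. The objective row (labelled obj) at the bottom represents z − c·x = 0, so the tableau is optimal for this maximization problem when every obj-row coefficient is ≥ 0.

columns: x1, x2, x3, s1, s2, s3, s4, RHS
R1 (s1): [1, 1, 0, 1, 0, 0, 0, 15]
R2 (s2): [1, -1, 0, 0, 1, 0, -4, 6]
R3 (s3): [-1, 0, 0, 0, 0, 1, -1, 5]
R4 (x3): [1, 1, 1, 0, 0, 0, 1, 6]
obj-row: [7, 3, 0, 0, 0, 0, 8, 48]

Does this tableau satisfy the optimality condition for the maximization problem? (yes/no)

Every obj-row coefficient is ≥ 0, so the tableau is optimal.

yes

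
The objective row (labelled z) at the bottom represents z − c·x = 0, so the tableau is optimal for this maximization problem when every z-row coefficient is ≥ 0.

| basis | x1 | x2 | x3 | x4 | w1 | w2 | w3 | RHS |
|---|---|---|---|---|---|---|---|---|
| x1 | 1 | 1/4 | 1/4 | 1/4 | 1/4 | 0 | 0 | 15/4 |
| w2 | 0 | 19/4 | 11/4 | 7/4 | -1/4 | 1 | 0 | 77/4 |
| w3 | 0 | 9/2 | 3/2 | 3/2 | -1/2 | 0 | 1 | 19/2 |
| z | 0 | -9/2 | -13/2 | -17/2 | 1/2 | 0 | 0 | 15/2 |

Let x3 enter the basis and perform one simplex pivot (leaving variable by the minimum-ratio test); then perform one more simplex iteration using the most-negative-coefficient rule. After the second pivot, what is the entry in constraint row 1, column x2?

-1/2

Ratio test on column x3 — row 1: (15/4)/(1/4) = 15; row 2: (77/4)/(11/4) = 7; row 3: (19/2)/(3/2) = 19/3. Minimum is 19/3 at row 3 (w3 leaves); pivot element 3/2.
Divide row 3 by 3/2; eliminate column x3 from the other rows.
Second iteration: most negative z-row entry is -2 in column x4, so x4 enters.
Ratio test on column x4 — row 1: entry 0 ≤ 0; row 2: entry -1 ≤ 0; row 3: (19/3)/1 = 19/3. Minimum is 19/3 at row 3 (x3 leaves); pivot element 1.
Divide row 3 by 1; eliminate column x4 from the other rows.
After both pivots, the entry at constraint row 1, column x2 is -1/2.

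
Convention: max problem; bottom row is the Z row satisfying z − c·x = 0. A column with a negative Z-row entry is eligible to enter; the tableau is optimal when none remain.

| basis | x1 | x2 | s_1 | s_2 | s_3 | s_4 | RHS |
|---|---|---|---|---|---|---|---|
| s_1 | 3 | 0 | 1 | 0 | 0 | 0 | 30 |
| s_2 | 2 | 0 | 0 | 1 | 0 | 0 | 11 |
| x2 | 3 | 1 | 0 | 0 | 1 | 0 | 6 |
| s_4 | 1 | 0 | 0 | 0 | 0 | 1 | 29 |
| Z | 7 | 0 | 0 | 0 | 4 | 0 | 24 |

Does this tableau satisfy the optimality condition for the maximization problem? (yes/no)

yes

Every Z-row coefficient is ≥ 0, so the tableau is optimal.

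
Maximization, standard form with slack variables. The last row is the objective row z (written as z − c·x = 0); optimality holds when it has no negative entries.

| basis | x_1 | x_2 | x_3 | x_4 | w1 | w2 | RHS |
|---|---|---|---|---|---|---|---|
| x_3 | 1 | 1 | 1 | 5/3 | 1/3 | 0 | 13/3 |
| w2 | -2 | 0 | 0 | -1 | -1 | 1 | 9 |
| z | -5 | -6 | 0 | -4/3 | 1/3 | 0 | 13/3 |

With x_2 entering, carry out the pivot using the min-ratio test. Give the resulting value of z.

Ratio test on column x_2 — row 1: (13/3)/1 = 13/3; row 2: entry 0 ≤ 0. Minimum is 13/3 at row 1 (x_3 leaves); pivot element 1.
Pivot on row 1; the z-row RHS becomes 13/3 − (-6)·(13/3) = 91/3.

91/3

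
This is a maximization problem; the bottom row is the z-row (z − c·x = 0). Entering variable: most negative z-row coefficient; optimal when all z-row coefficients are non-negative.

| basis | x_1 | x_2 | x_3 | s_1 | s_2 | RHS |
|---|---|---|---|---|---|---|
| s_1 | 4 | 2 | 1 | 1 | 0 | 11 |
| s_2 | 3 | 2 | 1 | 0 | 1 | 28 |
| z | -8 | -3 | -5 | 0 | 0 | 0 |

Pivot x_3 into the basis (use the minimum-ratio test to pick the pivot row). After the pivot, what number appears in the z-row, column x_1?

12

Ratio test on column x_3 — row 1: 11/1 = 11; row 2: 28/1 = 28. Minimum is 11 at row 1 (s_1 leaves); pivot element 1.
Divide row 1 by 1; eliminate column x_3 from the other rows.
z-row update in column x_1: -8 − (-5)·4 = 12.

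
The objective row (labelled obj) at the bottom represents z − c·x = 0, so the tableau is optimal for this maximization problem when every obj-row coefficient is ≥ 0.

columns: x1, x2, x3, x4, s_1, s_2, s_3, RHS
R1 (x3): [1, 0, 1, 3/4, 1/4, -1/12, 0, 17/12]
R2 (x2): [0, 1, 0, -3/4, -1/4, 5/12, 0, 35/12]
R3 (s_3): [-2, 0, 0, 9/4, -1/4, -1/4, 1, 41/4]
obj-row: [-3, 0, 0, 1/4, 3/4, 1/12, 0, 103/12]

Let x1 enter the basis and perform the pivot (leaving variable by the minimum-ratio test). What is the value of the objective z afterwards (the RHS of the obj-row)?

Ratio test on column x1 — row 1: (17/12)/1 = 17/12; row 2: entry 0 ≤ 0; row 3: entry -2 ≤ 0. Minimum is 17/12 at row 1 (x3 leaves); pivot element 1.
Pivot on row 1; the obj-row RHS becomes 103/12 − (-3)·(17/12) = 77/6.

77/6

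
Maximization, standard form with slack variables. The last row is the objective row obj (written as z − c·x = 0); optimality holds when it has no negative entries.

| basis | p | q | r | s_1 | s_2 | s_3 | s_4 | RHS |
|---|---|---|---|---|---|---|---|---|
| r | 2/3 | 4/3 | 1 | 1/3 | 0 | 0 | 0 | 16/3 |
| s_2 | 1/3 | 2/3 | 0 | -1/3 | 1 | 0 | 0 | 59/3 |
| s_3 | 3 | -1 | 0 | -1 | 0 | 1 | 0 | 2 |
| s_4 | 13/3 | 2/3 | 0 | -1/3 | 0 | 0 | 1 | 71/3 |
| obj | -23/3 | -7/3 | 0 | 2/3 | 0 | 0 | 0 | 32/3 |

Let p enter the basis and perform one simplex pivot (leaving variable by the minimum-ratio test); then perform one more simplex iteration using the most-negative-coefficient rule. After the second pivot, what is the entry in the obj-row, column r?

22/7

Ratio test on column p — row 1: (16/3)/(2/3) = 8; row 2: (59/3)/(1/3) = 59; row 3: 2/3 = 2/3; row 4: (71/3)/(13/3) = 71/13. Minimum is 2/3 at row 3 (s_3 leaves); pivot element 3.
Divide row 3 by 3; eliminate column p from the other rows.
Second iteration: most negative obj-row entry is -44/9 in column q, so q enters.
Ratio test on column q — row 1: (44/9)/(14/9) = 22/7; row 2: (175/9)/(7/9) = 25; row 3: entry -1/3 ≤ 0; row 4: (187/9)/(19/9) = 187/19. Minimum is 22/7 at row 1 (r leaves); pivot element 14/9.
Divide row 1 by 14/9; eliminate column q from the other rows.
After both pivots, the entry at the obj-row, column r is 22/7.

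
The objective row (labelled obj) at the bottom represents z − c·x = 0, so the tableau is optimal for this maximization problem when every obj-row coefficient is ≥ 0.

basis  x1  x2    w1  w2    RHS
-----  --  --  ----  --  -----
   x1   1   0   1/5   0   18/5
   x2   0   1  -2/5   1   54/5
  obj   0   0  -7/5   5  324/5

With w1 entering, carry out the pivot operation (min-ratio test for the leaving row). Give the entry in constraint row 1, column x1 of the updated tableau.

5

Ratio test on column w1 — row 1: (18/5)/(1/5) = 18; row 2: entry -2/5 ≤ 0. Minimum is 18 at row 1 (x1 leaves); pivot element 1/5.
Divide row 1 by 1/5; eliminate column w1 from the other rows.
In the new row 1, the x1 entry is the old entry divided by the pivot: 1/(1/5) = 5.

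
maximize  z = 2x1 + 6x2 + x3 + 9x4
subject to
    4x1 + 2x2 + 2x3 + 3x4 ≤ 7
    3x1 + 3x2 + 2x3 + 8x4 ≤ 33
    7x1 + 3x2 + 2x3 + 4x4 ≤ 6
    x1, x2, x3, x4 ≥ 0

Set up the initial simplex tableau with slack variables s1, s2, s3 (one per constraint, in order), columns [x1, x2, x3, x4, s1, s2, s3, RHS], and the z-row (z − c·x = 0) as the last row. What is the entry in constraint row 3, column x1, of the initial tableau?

Constraint 3 has coefficient 7 on x1.

7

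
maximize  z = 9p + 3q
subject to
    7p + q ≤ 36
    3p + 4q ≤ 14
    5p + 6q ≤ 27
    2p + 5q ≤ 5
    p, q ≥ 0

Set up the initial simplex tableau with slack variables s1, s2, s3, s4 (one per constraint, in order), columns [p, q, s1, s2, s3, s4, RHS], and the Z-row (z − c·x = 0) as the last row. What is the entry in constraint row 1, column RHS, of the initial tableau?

The RHS of constraint 1 is b_1 = 36.

36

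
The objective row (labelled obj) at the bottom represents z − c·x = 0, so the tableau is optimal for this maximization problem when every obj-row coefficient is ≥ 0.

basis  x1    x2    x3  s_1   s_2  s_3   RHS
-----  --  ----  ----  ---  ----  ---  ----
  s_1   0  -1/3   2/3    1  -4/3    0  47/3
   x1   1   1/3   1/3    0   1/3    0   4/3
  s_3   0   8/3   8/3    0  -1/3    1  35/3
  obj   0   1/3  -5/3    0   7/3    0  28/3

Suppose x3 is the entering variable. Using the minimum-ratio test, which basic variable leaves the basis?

Column x3 entries and ratios — s_1: (47/3)/(2/3) = 47/2; x1: (4/3)/(1/3) = 4; s_3: (35/3)/(8/3) = 35/8.
Smallest ratio is 4 in the row of x1, so x1 leaves.

x1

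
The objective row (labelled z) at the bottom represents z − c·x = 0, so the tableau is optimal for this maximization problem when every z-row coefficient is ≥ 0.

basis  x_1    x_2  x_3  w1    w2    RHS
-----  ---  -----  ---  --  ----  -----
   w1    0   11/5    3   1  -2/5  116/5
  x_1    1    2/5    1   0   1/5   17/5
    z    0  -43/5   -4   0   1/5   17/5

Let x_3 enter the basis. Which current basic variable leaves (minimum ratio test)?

Column x_3 entries and ratios — w1: (116/5)/3 = 116/15; x_1: (17/5)/1 = 17/5.
Smallest ratio is 17/5 in the row of x_1, so x_1 leaves.

x_1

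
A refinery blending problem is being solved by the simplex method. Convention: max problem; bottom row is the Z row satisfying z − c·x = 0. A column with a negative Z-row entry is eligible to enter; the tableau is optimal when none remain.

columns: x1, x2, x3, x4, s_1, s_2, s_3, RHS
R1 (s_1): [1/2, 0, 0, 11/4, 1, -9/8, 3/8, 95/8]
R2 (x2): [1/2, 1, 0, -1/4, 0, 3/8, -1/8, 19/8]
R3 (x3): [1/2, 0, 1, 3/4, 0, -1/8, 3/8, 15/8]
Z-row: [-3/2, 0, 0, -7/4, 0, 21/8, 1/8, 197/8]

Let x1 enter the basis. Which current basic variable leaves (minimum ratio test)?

x3

Column x1 entries and ratios — s_1: (95/8)/(1/2) = 95/4; x2: (19/8)/(1/2) = 19/4; x3: (15/8)/(1/2) = 15/4.
Smallest ratio is 15/4 in the row of x3, so x3 leaves.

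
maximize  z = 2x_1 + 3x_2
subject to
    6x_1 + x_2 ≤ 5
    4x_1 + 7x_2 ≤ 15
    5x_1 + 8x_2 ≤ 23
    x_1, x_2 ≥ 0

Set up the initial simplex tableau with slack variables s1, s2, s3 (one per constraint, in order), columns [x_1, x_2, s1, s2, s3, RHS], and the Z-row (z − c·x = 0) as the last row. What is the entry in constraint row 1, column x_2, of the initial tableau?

1

Constraint 1 has coefficient 1 on x_2.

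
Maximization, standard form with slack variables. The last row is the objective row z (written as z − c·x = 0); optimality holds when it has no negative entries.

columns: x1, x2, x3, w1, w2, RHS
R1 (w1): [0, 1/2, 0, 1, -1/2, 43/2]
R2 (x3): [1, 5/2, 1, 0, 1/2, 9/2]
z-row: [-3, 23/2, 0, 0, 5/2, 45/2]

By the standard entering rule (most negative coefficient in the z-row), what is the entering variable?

x1

Negative z-row entries: x1: -3.
The most negative is -3 in column x1, so x1 enters.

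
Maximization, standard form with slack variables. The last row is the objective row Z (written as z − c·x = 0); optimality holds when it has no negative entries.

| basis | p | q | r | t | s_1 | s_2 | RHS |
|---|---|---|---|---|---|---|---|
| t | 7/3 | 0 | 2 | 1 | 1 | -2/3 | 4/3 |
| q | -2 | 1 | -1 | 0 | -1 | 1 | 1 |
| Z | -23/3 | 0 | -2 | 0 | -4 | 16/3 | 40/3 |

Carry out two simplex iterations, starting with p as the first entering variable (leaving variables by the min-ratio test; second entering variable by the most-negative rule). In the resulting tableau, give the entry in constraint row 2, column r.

Ratio test on column p — row 1: (4/3)/(7/3) = 4/7; row 2: entry -2 ≤ 0. Minimum is 4/7 at row 1 (t leaves); pivot element 7/3.
Divide row 1 by 7/3; eliminate column p from the other rows.
Second iteration: most negative Z-row entry is -5/7 in column s_1, so s_1 enters.
Ratio test on column s_1 — row 1: (4/7)/(3/7) = 4/3; row 2: entry -1/7 ≤ 0. Minimum is 4/3 at row 1 (p leaves); pivot element 3/7.
Divide row 1 by 3/7; eliminate column s_1 from the other rows.
After both pivots, the entry at constraint row 2, column r is 1.

1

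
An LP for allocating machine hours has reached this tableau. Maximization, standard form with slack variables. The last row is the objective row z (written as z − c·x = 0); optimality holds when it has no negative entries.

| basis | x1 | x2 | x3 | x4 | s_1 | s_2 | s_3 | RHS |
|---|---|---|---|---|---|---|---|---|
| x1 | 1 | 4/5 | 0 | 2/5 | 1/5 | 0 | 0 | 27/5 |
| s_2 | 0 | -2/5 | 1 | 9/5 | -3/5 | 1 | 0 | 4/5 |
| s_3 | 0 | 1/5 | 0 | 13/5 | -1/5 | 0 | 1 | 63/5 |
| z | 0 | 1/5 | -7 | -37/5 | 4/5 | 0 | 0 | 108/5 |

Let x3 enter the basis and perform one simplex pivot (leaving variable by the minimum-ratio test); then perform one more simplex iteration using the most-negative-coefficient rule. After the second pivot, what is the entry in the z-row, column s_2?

7

Ratio test on column x3 — row 1: entry 0 ≤ 0; row 2: (4/5)/1 = 4/5; row 3: entry 0 ≤ 0. Minimum is 4/5 at row 2 (s_2 leaves); pivot element 1.
Divide row 2 by 1; eliminate column x3 from the other rows.
Second iteration: most negative z-row entry is -17/5 in column s_1, so s_1 enters.
Ratio test on column s_1 — row 1: (27/5)/(1/5) = 27; row 2: entry -3/5 ≤ 0; row 3: entry -1/5 ≤ 0. Minimum is 27 at row 1 (x1 leaves); pivot element 1/5.
Divide row 1 by 1/5; eliminate column s_1 from the other rows.
After both pivots, the entry at the z-row, column s_2 is 7.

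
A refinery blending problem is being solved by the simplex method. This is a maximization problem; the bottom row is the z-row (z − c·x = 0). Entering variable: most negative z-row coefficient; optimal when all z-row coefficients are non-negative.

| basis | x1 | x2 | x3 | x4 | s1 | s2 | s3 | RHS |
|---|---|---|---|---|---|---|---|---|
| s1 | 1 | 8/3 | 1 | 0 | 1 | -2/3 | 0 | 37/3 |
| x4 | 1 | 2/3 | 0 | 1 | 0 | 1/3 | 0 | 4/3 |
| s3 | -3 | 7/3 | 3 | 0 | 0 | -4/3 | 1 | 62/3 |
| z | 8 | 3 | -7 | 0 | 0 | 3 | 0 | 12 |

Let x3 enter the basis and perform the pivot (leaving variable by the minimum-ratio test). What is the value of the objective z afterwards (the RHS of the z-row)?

Ratio test on column x3 — row 1: (37/3)/1 = 37/3; row 2: entry 0 ≤ 0; row 3: (62/3)/3 = 62/9. Minimum is 62/9 at row 3 (s3 leaves); pivot element 3.
Pivot on row 3; the z-row RHS becomes 12 − (-7)·(62/9) = 542/9.

542/9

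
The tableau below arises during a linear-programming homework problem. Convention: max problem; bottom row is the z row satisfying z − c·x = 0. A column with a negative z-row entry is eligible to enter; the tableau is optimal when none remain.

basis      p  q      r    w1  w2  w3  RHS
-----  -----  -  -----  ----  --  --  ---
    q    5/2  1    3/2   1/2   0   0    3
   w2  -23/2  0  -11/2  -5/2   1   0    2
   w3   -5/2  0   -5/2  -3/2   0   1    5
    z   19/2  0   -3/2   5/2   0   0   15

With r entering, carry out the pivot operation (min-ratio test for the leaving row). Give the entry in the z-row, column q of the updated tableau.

Ratio test on column r — row 1: 3/(3/2) = 2; row 2: entry -11/2 ≤ 0; row 3: entry -5/2 ≤ 0. Minimum is 2 at row 1 (q leaves); pivot element 3/2.
Divide row 1 by 3/2; eliminate column r from the other rows.
z-row update in column q: 0 − (-3/2)·(2/3) = 1.

1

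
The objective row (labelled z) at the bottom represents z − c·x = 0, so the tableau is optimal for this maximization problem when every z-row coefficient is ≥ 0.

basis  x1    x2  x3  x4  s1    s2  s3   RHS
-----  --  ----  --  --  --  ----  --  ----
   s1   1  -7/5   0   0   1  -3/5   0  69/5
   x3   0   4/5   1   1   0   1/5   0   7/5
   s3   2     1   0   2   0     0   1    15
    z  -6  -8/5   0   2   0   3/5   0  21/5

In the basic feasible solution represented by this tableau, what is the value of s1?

69/5

s1 is basic (row 1); its value is the RHS of that row, 69/5.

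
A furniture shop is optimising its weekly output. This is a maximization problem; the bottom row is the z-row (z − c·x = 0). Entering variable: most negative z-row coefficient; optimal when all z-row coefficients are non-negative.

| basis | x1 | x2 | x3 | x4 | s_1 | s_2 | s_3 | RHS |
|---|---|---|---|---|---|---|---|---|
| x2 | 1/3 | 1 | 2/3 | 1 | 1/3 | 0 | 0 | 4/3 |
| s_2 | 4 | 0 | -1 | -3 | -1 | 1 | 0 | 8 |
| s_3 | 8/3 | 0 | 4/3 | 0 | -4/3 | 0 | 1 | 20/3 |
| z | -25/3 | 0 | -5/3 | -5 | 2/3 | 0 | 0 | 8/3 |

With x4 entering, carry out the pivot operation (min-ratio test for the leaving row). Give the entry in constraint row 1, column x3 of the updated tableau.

2/3

Ratio test on column x4 — row 1: (4/3)/1 = 4/3; row 2: entry -3 ≤ 0; row 3: entry 0 ≤ 0. Minimum is 4/3 at row 1 (x2 leaves); pivot element 1.
Divide row 1 by 1; eliminate column x4 from the other rows.
In the new row 1, the x3 entry is the old entry divided by the pivot: (2/3)/1 = 2/3.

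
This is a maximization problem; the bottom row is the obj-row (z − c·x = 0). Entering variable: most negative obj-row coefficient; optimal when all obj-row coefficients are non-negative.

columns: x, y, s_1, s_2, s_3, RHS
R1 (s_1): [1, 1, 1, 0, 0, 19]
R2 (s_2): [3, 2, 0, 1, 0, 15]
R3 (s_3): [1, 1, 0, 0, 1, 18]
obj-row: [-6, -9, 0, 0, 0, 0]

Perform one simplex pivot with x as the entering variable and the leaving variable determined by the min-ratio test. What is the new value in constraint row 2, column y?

Ratio test on column x — row 1: 19/1 = 19; row 2: 15/3 = 5; row 3: 18/1 = 18. Minimum is 5 at row 2 (s_2 leaves); pivot element 3.
Divide row 2 by 3; eliminate column x from the other rows.
In the new row 2, the y entry is the old entry divided by the pivot: 2/3 = 2/3.

2/3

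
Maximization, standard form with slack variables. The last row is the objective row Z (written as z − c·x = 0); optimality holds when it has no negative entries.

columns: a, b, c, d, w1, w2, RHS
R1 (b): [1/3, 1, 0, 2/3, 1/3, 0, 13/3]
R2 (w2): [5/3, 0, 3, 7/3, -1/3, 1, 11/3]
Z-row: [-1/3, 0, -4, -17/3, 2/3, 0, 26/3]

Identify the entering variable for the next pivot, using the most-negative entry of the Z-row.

Negative Z-row entries: a: -1/3, c: -4, d: -17/3.
The most negative is -17/3 in column d, so d enters.

d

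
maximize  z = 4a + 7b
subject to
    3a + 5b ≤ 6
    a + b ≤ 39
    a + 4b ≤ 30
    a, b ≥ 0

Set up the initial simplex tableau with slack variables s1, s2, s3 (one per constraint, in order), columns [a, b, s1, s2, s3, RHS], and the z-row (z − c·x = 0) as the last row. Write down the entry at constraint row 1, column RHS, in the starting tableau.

The RHS of constraint 1 is b_1 = 6.

6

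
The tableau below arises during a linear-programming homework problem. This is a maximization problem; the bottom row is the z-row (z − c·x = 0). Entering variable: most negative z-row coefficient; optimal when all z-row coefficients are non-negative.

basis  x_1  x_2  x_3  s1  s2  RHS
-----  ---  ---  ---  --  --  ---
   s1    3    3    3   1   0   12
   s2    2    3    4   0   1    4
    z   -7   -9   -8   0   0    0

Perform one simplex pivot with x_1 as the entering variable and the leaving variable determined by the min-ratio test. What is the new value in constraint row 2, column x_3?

2

Ratio test on column x_1 — row 1: 12/3 = 4; row 2: 4/2 = 2. Minimum is 2 at row 2 (s2 leaves); pivot element 2.
Divide row 2 by 2; eliminate column x_1 from the other rows.
In the new row 2, the x_3 entry is the old entry divided by the pivot: 4/2 = 2.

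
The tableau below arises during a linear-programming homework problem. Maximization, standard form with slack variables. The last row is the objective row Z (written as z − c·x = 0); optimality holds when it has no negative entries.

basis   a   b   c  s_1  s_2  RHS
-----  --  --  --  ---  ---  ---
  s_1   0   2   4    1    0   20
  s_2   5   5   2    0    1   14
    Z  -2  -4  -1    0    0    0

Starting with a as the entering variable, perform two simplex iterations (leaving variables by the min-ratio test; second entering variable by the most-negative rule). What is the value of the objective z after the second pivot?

56/5

Ratio test on column a — row 1: entry 0 ≤ 0; row 2: 14/5 = 14/5. Minimum is 14/5 at row 2 (s_2 leaves); pivot element 5.
Pivot on row 2; the Z-row RHS becomes 0 − (-2)·(14/5) = 28/5.
Next entering variable (most negative Z-row entry -2): b.
Ratio test on column b — row 1: 20/2 = 10; row 2: (14/5)/1 = 14/5. Minimum is 14/5 at row 2 (a leaves); pivot element 1.
After the second pivot the Z-row RHS is 28/5 − (-2)·(14/5) = 56/5.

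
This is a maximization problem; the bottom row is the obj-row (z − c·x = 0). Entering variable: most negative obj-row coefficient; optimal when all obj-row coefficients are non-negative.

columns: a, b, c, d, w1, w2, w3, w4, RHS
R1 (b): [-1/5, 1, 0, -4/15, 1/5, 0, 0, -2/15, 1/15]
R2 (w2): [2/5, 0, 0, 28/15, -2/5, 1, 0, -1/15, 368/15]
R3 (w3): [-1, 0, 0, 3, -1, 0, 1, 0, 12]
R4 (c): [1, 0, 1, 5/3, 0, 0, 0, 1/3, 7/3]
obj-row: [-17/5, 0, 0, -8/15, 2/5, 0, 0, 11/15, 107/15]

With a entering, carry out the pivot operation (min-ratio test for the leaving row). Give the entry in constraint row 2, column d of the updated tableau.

6/5

Ratio test on column a — row 1: entry -1/5 ≤ 0; row 2: (368/15)/(2/5) = 184/3; row 3: entry -1 ≤ 0; row 4: (7/3)/1 = 7/3. Minimum is 7/3 at row 4 (c leaves); pivot element 1.
Divide row 4 by 1; eliminate column a from the other rows.
Row 2 update in column d: 28/15 − (2/5)·(5/3) = 6/5.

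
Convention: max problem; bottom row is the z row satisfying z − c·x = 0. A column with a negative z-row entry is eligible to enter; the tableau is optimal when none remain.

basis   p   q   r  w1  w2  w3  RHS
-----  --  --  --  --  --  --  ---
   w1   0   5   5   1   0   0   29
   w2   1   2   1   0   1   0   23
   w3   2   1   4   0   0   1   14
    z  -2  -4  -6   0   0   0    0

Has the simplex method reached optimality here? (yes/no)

The z-row has a negative entry -6 in column r, so it is not optimal.

no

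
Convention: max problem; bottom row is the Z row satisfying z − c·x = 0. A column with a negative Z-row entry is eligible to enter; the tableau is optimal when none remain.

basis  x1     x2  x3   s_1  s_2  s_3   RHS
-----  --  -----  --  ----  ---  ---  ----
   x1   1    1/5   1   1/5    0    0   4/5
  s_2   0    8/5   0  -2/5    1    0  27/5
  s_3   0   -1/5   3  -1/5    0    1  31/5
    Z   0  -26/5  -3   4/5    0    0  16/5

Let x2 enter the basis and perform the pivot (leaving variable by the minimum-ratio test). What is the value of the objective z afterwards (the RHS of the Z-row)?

83/4

Ratio test on column x2 — row 1: (4/5)/(1/5) = 4; row 2: (27/5)/(8/5) = 27/8; row 3: entry -1/5 ≤ 0. Minimum is 27/8 at row 2 (s_2 leaves); pivot element 8/5.
Pivot on row 2; the Z-row RHS becomes 16/5 − (-26/5)·(27/8) = 83/4.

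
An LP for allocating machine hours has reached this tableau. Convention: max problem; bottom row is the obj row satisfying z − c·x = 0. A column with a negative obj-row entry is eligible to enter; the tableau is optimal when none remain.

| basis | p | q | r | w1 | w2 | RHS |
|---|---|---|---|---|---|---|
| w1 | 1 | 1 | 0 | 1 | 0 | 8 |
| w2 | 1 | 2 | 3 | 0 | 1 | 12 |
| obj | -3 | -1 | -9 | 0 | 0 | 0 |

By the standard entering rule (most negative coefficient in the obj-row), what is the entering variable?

Negative obj-row entries: p: -3, q: -1, r: -9.
The most negative is -9 in column r, so r enters.

r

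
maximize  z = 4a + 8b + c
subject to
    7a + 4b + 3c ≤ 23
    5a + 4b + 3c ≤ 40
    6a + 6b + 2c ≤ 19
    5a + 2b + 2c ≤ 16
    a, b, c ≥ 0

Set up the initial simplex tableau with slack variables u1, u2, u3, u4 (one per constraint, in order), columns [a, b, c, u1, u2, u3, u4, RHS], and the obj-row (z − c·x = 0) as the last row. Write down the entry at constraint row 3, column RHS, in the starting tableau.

19

The RHS of constraint 3 is b_3 = 19.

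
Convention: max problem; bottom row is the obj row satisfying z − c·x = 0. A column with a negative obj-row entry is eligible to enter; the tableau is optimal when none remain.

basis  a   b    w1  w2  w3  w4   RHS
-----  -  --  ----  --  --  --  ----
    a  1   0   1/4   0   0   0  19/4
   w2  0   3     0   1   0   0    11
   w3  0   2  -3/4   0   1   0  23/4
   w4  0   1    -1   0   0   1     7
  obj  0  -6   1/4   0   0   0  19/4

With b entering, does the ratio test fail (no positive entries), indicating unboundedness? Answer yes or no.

Column b has positive entries in row(s) 2, 3, 4, so the ratio test bounds it — not unbounded.

no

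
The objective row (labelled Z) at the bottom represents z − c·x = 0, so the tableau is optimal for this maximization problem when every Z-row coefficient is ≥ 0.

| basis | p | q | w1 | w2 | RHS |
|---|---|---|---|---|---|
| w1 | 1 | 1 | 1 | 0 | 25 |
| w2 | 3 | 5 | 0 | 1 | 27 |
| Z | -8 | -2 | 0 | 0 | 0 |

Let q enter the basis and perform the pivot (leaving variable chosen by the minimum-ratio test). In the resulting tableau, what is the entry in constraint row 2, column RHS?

27/5

Ratio test on column q — row 1: 25/1 = 25; row 2: 27/5 = 27/5. Minimum is 27/5 at row 2 (w2 leaves); pivot element 5.
Divide row 2 by 5; eliminate column q from the other rows.
In the new row 2, the RHS entry is the old entry divided by the pivot: 27/5 = 27/5.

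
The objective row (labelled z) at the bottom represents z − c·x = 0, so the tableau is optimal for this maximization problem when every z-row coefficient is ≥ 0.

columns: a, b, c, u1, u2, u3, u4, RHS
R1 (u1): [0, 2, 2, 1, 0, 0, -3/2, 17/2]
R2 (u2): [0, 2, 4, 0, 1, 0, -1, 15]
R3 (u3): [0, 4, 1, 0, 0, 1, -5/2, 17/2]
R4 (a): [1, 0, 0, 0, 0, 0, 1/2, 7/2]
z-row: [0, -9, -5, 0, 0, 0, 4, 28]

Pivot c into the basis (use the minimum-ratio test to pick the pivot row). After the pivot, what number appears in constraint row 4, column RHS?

7/2

Ratio test on column c — row 1: (17/2)/2 = 17/4; row 2: 15/4 = 15/4; row 3: (17/2)/1 = 17/2; row 4: entry 0 ≤ 0. Minimum is 15/4 at row 2 (u2 leaves); pivot element 4.
Divide row 2 by 4; eliminate column c from the other rows.
Row 4 update in column RHS: 7/2 − 0·(15/4) = 7/2.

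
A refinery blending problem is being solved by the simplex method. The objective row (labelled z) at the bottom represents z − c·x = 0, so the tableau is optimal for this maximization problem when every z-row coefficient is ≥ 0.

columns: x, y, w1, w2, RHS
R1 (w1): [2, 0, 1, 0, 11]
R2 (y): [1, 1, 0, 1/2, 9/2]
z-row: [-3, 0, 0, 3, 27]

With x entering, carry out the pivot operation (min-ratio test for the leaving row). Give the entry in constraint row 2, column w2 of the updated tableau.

Ratio test on column x — row 1: 11/2 = 11/2; row 2: (9/2)/1 = 9/2. Minimum is 9/2 at row 2 (y leaves); pivot element 1.
Divide row 2 by 1; eliminate column x from the other rows.
In the new row 2, the w2 entry is the old entry divided by the pivot: (1/2)/1 = 1/2.

1/2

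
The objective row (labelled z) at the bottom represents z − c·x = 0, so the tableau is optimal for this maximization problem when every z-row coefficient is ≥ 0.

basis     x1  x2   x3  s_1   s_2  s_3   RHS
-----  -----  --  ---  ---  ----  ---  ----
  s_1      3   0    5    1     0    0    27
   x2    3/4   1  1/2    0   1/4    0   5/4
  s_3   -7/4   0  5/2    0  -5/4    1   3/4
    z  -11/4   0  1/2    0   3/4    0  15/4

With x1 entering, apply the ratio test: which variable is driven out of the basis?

Column x1 entries and ratios — s_1: 27/3 = 9; x2: (5/4)/(3/4) = 5/3; s_3: -7/4 ≤ 0, skip.
Smallest ratio is 5/3 in the row of x2, so x2 leaves.

x2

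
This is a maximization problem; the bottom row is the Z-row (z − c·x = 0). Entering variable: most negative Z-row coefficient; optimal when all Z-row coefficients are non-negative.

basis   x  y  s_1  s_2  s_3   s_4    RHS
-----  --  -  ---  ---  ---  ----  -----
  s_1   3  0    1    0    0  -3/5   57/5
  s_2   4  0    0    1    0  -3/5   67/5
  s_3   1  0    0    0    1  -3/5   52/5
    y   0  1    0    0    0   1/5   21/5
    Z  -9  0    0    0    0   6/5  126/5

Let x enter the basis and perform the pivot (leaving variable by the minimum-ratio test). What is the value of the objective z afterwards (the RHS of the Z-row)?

1107/20

Ratio test on column x — row 1: (57/5)/3 = 19/5; row 2: (67/5)/4 = 67/20; row 3: (52/5)/1 = 52/5; row 4: entry 0 ≤ 0. Minimum is 67/20 at row 2 (s_2 leaves); pivot element 4.
Pivot on row 2; the Z-row RHS becomes 126/5 − (-9)·(67/20) = 1107/20.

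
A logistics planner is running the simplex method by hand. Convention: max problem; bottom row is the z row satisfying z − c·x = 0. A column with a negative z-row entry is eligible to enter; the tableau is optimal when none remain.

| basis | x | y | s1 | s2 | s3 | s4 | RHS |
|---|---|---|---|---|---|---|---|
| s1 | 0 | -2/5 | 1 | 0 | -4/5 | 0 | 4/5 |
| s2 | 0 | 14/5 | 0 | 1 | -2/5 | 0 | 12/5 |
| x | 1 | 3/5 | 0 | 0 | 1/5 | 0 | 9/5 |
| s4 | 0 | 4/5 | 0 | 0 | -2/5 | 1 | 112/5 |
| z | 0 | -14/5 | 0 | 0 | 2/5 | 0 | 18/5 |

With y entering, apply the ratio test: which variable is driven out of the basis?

Column y entries and ratios — s1: -2/5 ≤ 0, skip; s2: (12/5)/(14/5) = 6/7; x: (9/5)/(3/5) = 3; s4: (112/5)/(4/5) = 28.
Smallest ratio is 6/7 in the row of s2, so s2 leaves.

s2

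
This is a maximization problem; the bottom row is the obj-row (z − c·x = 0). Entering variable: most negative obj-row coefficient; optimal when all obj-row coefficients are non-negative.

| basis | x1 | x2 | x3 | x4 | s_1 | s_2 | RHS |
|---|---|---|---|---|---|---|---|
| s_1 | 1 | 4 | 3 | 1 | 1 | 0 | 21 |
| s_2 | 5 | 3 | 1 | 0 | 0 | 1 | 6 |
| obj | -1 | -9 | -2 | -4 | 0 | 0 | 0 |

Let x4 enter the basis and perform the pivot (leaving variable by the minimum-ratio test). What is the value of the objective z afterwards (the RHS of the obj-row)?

84

Ratio test on column x4 — row 1: 21/1 = 21; row 2: entry 0 ≤ 0. Minimum is 21 at row 1 (s_1 leaves); pivot element 1.
Pivot on row 1; the obj-row RHS becomes 0 − (-4)·21 = 84.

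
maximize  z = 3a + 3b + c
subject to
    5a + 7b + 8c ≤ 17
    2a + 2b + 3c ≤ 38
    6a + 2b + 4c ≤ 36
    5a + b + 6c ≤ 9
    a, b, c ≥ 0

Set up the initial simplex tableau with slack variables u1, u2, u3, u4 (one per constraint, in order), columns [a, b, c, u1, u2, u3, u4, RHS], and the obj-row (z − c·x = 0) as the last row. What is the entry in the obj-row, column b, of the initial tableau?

-3

The obj-row carries the negated objective coefficients: the b entry is -3.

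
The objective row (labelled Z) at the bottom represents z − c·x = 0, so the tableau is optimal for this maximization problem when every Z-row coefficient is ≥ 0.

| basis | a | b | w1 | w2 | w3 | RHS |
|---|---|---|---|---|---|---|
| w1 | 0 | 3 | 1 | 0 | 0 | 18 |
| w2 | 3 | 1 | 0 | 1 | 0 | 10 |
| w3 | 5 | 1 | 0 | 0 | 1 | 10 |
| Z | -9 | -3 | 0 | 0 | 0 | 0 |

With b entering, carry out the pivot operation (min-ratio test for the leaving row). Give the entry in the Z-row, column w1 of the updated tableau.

1

Ratio test on column b — row 1: 18/3 = 6; row 2: 10/1 = 10; row 3: 10/1 = 10. Minimum is 6 at row 1 (w1 leaves); pivot element 3.
Divide row 1 by 3; eliminate column b from the other rows.
Z-row update in column w1: 0 − (-3)·(1/3) = 1.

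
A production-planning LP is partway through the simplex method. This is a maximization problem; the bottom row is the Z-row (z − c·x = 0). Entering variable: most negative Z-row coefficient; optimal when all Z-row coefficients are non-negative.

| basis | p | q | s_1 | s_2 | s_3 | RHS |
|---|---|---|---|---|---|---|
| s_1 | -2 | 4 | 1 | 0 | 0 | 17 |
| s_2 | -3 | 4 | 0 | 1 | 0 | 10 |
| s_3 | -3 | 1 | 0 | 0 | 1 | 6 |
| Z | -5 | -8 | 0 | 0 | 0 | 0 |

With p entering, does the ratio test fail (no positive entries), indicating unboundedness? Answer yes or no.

yes

Every constraint-row entry in column p is ≤ 0, so increasing p is unbounded.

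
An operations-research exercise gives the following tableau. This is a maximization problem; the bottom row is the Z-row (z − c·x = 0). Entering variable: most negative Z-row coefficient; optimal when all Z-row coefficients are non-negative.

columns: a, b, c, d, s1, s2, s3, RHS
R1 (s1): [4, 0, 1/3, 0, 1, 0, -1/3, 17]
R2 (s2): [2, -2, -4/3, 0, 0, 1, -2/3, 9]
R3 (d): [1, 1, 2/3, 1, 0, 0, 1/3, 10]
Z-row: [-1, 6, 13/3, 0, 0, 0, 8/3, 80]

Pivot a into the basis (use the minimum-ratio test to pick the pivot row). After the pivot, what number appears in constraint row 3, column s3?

5/12

Ratio test on column a — row 1: 17/4 = 17/4; row 2: 9/2 = 9/2; row 3: 10/1 = 10. Minimum is 17/4 at row 1 (s1 leaves); pivot element 4.
Divide row 1 by 4; eliminate column a from the other rows.
Row 3 update in column s3: 1/3 − 1·(-1/12) = 5/12.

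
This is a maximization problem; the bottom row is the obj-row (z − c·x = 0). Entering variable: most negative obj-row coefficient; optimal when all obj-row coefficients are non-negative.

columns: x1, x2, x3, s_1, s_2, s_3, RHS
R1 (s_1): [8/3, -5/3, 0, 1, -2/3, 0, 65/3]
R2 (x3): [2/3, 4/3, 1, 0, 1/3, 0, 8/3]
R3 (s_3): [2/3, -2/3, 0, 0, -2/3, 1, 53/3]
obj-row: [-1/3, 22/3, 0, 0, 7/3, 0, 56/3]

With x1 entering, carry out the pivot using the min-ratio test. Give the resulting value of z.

20

Ratio test on column x1 — row 1: (65/3)/(8/3) = 65/8; row 2: (8/3)/(2/3) = 4; row 3: (53/3)/(2/3) = 53/2. Minimum is 4 at row 2 (x3 leaves); pivot element 2/3.
Pivot on row 2; the obj-row RHS becomes 56/3 − (-1/3)·4 = 20.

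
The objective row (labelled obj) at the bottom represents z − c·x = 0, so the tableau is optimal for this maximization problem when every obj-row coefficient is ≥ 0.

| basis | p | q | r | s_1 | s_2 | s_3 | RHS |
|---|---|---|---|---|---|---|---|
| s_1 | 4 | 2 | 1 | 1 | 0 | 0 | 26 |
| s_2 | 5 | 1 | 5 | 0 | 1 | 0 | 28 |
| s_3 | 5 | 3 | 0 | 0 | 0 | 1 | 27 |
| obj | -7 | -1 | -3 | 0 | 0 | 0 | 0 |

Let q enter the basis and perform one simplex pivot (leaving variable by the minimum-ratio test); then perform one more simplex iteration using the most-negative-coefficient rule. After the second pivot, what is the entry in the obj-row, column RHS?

189/5

Ratio test on column q — row 1: 26/2 = 13; row 2: 28/1 = 28; row 3: 27/3 = 9. Minimum is 9 at row 3 (s_3 leaves); pivot element 3.
Divide row 3 by 3; eliminate column q from the other rows.
Second iteration: most negative obj-row entry is -16/3 in column p, so p enters.
Ratio test on column p — row 1: 8/(2/3) = 12; row 2: 19/(10/3) = 57/10; row 3: 9/(5/3) = 27/5. Minimum is 27/5 at row 3 (q leaves); pivot element 5/3.
Divide row 3 by 5/3; eliminate column p from the other rows.
After both pivots, the entry at the obj-row, column RHS is 189/5.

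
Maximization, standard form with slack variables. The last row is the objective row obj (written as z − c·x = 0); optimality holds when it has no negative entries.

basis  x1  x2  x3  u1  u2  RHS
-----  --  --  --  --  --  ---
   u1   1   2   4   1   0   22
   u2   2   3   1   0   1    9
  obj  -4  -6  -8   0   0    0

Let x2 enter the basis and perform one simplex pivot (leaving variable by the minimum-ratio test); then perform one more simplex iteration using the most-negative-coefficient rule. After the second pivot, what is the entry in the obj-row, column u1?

Ratio test on column x2 — row 1: 22/2 = 11; row 2: 9/3 = 3. Minimum is 3 at row 2 (u2 leaves); pivot element 3.
Divide row 2 by 3; eliminate column x2 from the other rows.
Second iteration: most negative obj-row entry is -6 in column x3, so x3 enters.
Ratio test on column x3 — row 1: 16/(10/3) = 24/5; row 2: 3/(1/3) = 9. Minimum is 24/5 at row 1 (u1 leaves); pivot element 10/3.
Divide row 1 by 10/3; eliminate column x3 from the other rows.
After both pivots, the entry at the obj-row, column u1 is 9/5.

9/5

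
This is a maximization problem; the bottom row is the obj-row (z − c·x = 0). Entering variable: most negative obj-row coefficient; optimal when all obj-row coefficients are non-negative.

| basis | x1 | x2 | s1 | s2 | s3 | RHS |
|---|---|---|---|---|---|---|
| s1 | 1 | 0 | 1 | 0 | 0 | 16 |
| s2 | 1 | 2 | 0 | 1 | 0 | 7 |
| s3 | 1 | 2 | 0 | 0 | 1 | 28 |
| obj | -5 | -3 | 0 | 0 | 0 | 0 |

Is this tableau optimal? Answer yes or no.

The obj-row has a negative entry -5 in column x1, so it is not optimal.

no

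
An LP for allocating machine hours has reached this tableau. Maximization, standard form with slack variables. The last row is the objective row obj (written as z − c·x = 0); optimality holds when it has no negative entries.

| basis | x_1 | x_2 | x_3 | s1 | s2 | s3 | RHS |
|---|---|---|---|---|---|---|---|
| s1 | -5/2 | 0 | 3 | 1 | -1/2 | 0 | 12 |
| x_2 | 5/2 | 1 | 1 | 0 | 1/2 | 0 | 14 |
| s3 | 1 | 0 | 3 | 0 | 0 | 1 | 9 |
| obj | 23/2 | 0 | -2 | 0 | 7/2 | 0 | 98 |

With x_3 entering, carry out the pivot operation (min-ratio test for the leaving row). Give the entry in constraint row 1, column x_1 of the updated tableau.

-7/2

Ratio test on column x_3 — row 1: 12/3 = 4; row 2: 14/1 = 14; row 3: 9/3 = 3. Minimum is 3 at row 3 (s3 leaves); pivot element 3.
Divide row 3 by 3; eliminate column x_3 from the other rows.
Row 1 update in column x_1: -5/2 − 3·(1/3) = -7/2.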